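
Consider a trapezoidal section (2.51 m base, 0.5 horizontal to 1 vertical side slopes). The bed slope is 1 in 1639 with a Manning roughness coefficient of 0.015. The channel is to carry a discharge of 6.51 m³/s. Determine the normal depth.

Manning's equation rearranged: A R^(2/3) = nQ / (1·√S) = 0.015 × 6.51 / (√0.0006101) = 3.953.
Trying y = 1.81 m: A R^(2/3) = 5.942 — high.
Trying y = 1.12 m: A R^(2/3) = 2.674 — low.
Trying y = 1.42 m: A R^(2/3) = 3.954 — ≈ 3.953.

y_n = 1.42 m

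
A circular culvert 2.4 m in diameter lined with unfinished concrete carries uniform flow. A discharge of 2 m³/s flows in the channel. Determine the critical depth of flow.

y_c = 0.632 m

At critical depth, Q² T / (g A³) = 1, i.e. A³/T = Q²/g = 2²/9.81 = 0.4077.
Try y = 0.453 m: A³/T = 0.1109 — short.
Try y = 0.775 m: A³/T = 0.8991 — over.
Try y = 0.632 m: A³/T = 0.4075 — close enough.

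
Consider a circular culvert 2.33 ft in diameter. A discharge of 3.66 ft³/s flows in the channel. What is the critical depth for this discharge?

At critical depth, Q² T / (g A³) = 1, i.e. A³/T = Q²/g = 3.66²/32.2 = 0.416.
Try y = 0.78 ft: A³/T = 0.8913 — over.
Try y = 0.535 ft: A³/T = 0.206 — short.
Try y = 0.641 ft: A³/T = 0.4166 — close enough.

y_c = 0.641 ft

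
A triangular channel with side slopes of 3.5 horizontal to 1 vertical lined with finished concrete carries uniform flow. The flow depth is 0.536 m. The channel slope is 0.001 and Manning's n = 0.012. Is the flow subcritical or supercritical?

For a triangular section with side slope z = 3.5: A = zy² = 3.5×0.536² = 1.006 m²; P = 2y√(1+z²) = 2×0.536×3.64 = 3.902 m.
Hydraulic radius R = A/P = 1.006/3.902 = 0.2577 m.
V = (1/n) R^(2/3) √S = (1/0.012) × 0.2577^(2/3) × √0.001 = 1.067 m/s. Hydraulic depth D_h = A/T = 1.006/3.752 = 0.268 m.
Froude number Fr = V/√(g·D_h) = 1.067/√(9.81×0.268) = 0.658, which is less than 1, so the flow is subcritical.

subcritical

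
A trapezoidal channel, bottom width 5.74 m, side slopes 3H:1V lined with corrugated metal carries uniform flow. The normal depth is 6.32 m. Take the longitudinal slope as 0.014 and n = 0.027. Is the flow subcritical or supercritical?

With bottom width b = 5.74 m and side slope z = 3: A = (b + zy)y = (5.74 + 3×6.32)×6.32 = 156.1 m²; P = b + 2y√(1+z²) = 5.74 + 2×6.32×3.162 = 45.71 m.
Hydraulic radius R = A/P = 156.1/45.71 = 3.415 m.
V = (1/n) R^(2/3) √S = (1/0.027) × 3.415^(2/3) × √0.014 = 9.938 m/s. Hydraulic depth D_h = A/T = 156.1/43.66 = 3.575 m.
Froude number Fr = V/√(g·D_h) = 9.938/√(9.81×3.575) = 1.68, which is greater than 1, so the flow is supercritical.

supercritical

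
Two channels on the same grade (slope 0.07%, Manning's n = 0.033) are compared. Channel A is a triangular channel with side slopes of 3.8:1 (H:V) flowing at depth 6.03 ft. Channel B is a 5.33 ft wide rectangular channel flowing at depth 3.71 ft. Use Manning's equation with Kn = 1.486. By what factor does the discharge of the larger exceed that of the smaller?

10.6

Channel A: For a triangular section with side slope z = 3.8: A = zy² = 3.8×6.03² = 138.2 ft²; P = 2y√(1+z²) = 2×6.03×3.929 = 47.39 ft. Hydraulic radius R = A/P = 138.2/47.39 = 2.916 ft. Q_A = (1.486/0.033)·138.2·2.916^(2/3)·√0.0007 = 336 ft³/s.
Channel B: Flow area A = b·y = 5.33 × 3.71 = 19.77 ft². Wetted perimeter P = b + 2y = 5.33 + 2×3.71 = 12.75 ft. Hydraulic radius R = A/P = 19.77/12.75 = 1.551 ft. Q_B = (1.486/0.033)·19.77·1.551^(2/3)·√0.0007 = 31.57 ft³/s.
The larger discharge is 336 ft³/s and the smaller is 31.57 ft³/s; the ratio is 10.6.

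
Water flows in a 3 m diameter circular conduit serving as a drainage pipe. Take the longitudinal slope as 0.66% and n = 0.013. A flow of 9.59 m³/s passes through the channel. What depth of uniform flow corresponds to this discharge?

y_n = 1.05 m

Manning's equation rearranged: A R^(2/3) = nQ / (1·√S) = 0.013 × 9.59 / (√0.0066) = 1.535.
Trying y = 1.21 m: A R^(2/3) = 1.996 — too large.
Trying y = 0.882 m: A R^(2/3) = 1.099 — too small.
Trying y = 1.05 m: A R^(2/3) = 1.534 — matches.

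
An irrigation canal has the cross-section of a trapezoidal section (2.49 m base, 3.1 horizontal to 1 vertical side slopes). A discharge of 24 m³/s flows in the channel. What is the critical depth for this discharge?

At critical depth, Q² T / (g A³) = 1, i.e. A³/T = Q²/g = 24²/9.81 = 58.72.
Try y = 1.04 m: A³/T = 23.48 — short.
Try y = 1.52 m: A³/T = 110.1 — over.
Try y = 1.31 m: A³/T = 59.56 — ≈ 58.72.

y_c = 1.31 m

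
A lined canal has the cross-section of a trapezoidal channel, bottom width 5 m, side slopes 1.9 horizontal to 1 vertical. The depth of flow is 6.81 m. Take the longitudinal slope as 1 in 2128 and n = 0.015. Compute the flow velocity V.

With bottom width b = 5 m and side slope z = 1.9: A = (b + zy)y = (5 + 1.9×6.81)×6.81 = 122.2 m²; P = b + 2y√(1+z²) = 5 + 2×6.81×2.147 = 34.24 m.
Hydraulic radius R = A/P = 122.2/34.24 = 3.568 m.
From Manning's equation, V = (1/n) R^(2/3) S^(1/2) = (1/0.015) × 3.568^(2/3) × 0.0004699^(1/2) = 3.37 m/s.

V = 3.37 m/s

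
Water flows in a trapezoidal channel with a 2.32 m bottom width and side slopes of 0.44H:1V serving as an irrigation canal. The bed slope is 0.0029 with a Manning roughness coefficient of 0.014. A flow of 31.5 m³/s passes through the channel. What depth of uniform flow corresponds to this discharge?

y_n = 2.35 m

Manning's equation rearranged: A R^(2/3) = nQ / (1·√S) = 0.014 × 31.5 / (√0.0029) = 8.189.
Try y = 2.62 m: A R^(2/3) = 9.877 — too large.
Try y = 1.85 m: A R^(2/3) = 5.45 — too small.
Try y = 2.35 m: A R^(2/3) = 8.18 — matches.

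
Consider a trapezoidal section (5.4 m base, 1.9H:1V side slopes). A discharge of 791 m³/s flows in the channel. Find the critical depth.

y_c = 6.85 m

At critical depth, Q² T / (g A³) = 1, i.e. A³/T = Q²/g = 791²/9.81 = 63780.
Trying y = 7.93 m: A³/T = 120300 — high.
Trying y = 5.97 m: A³/T = 35560 — low.
Trying y = 6.85 m: A³/T = 63860 — close enough.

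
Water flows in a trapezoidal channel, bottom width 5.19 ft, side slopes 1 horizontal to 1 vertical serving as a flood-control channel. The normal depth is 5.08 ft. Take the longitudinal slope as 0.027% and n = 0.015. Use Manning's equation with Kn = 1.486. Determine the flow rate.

Q = 163 ft³/s

With bottom width b = 5.19 ft and side slope z = 1: A = (b + zy)y = (5.19 + 1×5.08)×5.08 = 52.17 ft²; P = b + 2y√(1+z²) = 5.19 + 2×5.08×1.414 = 19.56 ft.
Hydraulic radius R = A/P = 52.17/19.56 = 2.667 ft.
Manning's equation: Q = (1.486/n) A R^(2/3) S^(1/2) = (1.486/0.015) × 52.17 × 2.667^(2/3) × 0.00027^(1/2) = 163 ft³/s.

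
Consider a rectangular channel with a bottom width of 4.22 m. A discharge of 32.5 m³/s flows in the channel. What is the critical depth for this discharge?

y_c = 1.82 m

For a rectangular channel, critical depth y_c = (q²/g)^(1/3) where q = Q/b = 32.5/4.22 = 7.701 m²/s.
So y_c = (7.701²/9.81)^(1/3) = 1.82 m.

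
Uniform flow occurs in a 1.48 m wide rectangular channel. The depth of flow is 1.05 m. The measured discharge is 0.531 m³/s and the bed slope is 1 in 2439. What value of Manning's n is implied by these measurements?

Flow area A = b·y = 1.48 × 1.05 = 1.554 m². Wetted perimeter P = b + 2y = 1.48 + 2×1.05 = 3.58 m.
Hydraulic radius R = A/P = 1.554/3.58 = 0.4341 m.
Rearranging Manning's equation: n = (1/Q) A R^(2/3) S^(1/2) = (1/0.531) × 1.554 × 0.4341^(2/3) × √0.00041 = 0.034.

n = 0.034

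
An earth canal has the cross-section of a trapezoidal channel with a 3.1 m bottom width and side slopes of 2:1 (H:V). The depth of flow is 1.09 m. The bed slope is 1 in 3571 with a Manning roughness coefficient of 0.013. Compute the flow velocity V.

With bottom width b = 3.1 m and side slope z = 2: A = (b + zy)y = (3.1 + 2×1.09)×1.09 = 5.755 m²; P = b + 2y√(1+z²) = 3.1 + 2×1.09×2.236 = 7.975 m.
Hydraulic radius R = A/P = 5.755/7.975 = 0.7217 m.
From Manning's equation, V = (1/n) R^(2/3) S^(1/2) = (1/0.013) × 0.7217^(2/3) × 0.00028^(1/2) = 1.04 m/s.

V = 1.04 m/s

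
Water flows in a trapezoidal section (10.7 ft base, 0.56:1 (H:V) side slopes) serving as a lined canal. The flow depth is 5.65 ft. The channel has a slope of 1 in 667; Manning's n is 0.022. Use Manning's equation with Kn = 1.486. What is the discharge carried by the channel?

Q = 455 ft³/s

With bottom width b = 10.7 ft and side slope z = 0.56: A = (b + zy)y = (10.7 + 0.56×5.65)×5.65 = 78.33 ft²; P = b + 2y√(1+z²) = 10.7 + 2×5.65×1.146 = 23.65 ft.
Hydraulic radius R = A/P = 78.33/23.65 = 3.312 ft.
Manning's equation: Q = (1.486/n) A R^(2/3) S^(1/2) = (1.486/0.022) × 78.33 × 3.312^(2/3) × 0.001499^(1/2) = 455 ft³/s.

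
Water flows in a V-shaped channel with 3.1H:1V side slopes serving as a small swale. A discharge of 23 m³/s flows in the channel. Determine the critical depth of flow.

At critical depth, Q² T / (g A³) = 1, i.e. A³/T = Q²/g = 23²/9.81 = 53.92.
Trying y = 1.91 m: A³/T = 122.1 — high.
Trying y = 1.27 m: A³/T = 15.87 — low.
Trying y = 1.62 m: A³/T = 53.61 — matches.

y_c = 1.62 m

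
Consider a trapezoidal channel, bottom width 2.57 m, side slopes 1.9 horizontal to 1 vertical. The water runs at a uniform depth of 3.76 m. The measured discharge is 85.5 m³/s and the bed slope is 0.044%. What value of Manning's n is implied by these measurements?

With bottom width b = 2.57 m and side slope z = 1.9: A = (b + zy)y = (2.57 + 1.9×3.76)×3.76 = 36.52 m²; P = b + 2y√(1+z²) = 2.57 + 2×3.76×2.147 = 18.72 m.
Hydraulic radius R = A/P = 36.52/18.72 = 1.952 m.
Rearranging Manning's equation: n = (1/Q) A R^(2/3) S^(1/2) = (1/85.5) × 36.52 × 1.952^(2/3) × √0.00044 = 0.014.

n = 0.014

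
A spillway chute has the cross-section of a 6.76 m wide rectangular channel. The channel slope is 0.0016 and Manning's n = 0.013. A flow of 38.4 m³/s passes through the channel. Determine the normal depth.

y_n = 1.7 m

Manning's equation rearranged: A R^(2/3) = nQ / (1·√S) = 0.013 × 38.4 / (√0.0016) = 12.48.
At y = 1.94 m: A R^(2/3) = 15.08 — over.
At y = 1.7 m: A R^(2/3) = 12.48 — close enough.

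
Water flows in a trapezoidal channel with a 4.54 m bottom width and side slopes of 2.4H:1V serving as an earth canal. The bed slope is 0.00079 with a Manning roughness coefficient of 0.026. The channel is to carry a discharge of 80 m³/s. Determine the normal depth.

Manning's equation rearranged: A R^(2/3) = nQ / (1·√S) = 0.026 × 80 / (√0.00079) = 74.
At y = 4.06 m: A R^(2/3) = 99.9 — over.
At y = 2.96 m: A R^(2/3) = 49.65 — short.
At y = 3.55 m: A R^(2/3) = 73.98 — ≈ 74.

y_n = 3.55 m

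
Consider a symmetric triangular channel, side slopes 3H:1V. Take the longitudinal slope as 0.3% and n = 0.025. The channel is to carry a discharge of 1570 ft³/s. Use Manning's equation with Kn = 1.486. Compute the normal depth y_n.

Manning's equation rearranged: A R^(2/3) = nQ / (1.486·√S) = 0.025 × 1570 / (1.486 × √0.003) = 482.2.
Try y = 7.27 ft: A R^(2/3) = 361.9 — too small.
Try y = 8.1 ft: A R^(2/3) = 482.8 — ≈ 482.2.

y_n = 8.1 ft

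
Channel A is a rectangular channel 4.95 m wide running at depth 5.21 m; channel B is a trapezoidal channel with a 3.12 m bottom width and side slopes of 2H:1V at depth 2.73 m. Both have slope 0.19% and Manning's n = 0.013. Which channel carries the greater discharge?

channel A

Channel A: Flow area A = b·y = 4.95 × 5.21 = 25.79 m². Wetted perimeter P = b + 2y = 4.95 + 2×5.21 = 15.37 m. Hydraulic radius R = A/P = 25.79/15.37 = 1.678 m. Q_A = (1/0.013)·25.79·1.678^(2/3)·√0.0019 = 122.1 m³/s.
Channel B: With bottom width b = 3.12 m and side slope z = 2: A = (b + zy)y = (3.12 + 2×2.73)×2.73 = 23.42 m²; P = b + 2y√(1+z²) = 3.12 + 2×2.73×2.236 = 15.33 m. Hydraulic radius R = A/P = 23.42/15.33 = 1.528 m. Q_B = (1/0.013)·23.42·1.528^(2/3)·√0.0019 = 104.2 m³/s.
Q_A = 122.1 m³/s vs Q_B = 104.2 m³/s, so channel A carries more.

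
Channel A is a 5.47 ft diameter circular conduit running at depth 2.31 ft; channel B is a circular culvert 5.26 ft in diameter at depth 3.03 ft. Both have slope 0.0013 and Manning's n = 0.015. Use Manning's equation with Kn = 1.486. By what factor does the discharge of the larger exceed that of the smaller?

1.53

Channel A: For a circular section of diameter D = 5.47 ft at depth y = 2.31 ft, the central angle is θ = 2 arccos(1 − 2y/D) = 2.83 rad. Then A = (D²/8)(θ − sin θ) = 9.435 ft² and P = Dθ/2 = 7.739 ft. Hydraulic radius R = A/P = 9.435/7.739 = 1.219 ft. Q_A = (1.486/0.015)·9.435·1.219^(2/3)·√0.0013 = 38.46 ft³/s.
Channel B: For a circular section of diameter D = 5.26 ft at depth y = 3.03 ft, the central angle is θ = 2 arccos(1 − 2y/D) = 3.447 rad. Then A = (D²/8)(θ − sin θ) = 12.96 ft² and P = Dθ/2 = 9.066 ft. Hydraulic radius R = A/P = 12.96/9.066 = 1.43 ft. Q_B = (1.486/0.015)·12.96·1.43^(2/3)·√0.0013 = 58.75 ft³/s.
The larger discharge is 58.75 ft³/s and the smaller is 38.46 ft³/s; the ratio is 1.53.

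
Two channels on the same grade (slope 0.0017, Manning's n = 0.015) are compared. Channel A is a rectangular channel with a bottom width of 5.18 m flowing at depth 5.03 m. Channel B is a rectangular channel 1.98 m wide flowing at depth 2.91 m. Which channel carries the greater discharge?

channel A

Channel A: Flow area A = b·y = 5.18 × 5.03 = 26.06 m². Wetted perimeter P = b + 2y = 5.18 + 2×5.03 = 15.24 m. Hydraulic radius R = A/P = 26.06/15.24 = 1.71 m. Q_A = (1/0.015)·26.06·1.71^(2/3)·√0.0017 = 102.4 m³/s.
Channel B: Flow area A = b·y = 1.98 × 2.91 = 5.762 m². Wetted perimeter P = b + 2y = 1.98 + 2×2.91 = 7.8 m. Hydraulic radius R = A/P = 5.762/7.8 = 0.7387 m. Q_B = (1/0.015)·5.762·0.7387^(2/3)·√0.0017 = 12.94 m³/s.
Q_A = 102.4 m³/s vs Q_B = 12.94 m³/s, so channel A carries more.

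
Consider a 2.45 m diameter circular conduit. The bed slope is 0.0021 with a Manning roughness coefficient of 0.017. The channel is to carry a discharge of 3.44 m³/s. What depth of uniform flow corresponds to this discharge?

Manning's equation rearranged: A R^(2/3) = nQ / (1·√S) = 0.017 × 3.44 / (√0.0021) = 1.276.
Try y = 0.837 m: A R^(2/3) = 0.8541 — low.
Try y = 1.04 m: A R^(2/3) = 1.276 — matches.

y_n = 1.04 m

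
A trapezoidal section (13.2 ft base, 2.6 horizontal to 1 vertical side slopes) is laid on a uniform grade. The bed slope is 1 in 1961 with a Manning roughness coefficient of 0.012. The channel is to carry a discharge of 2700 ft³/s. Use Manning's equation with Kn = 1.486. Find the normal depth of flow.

Manning's equation rearranged: A R^(2/3) = nQ / (1.486·√S) = 0.012 × 2700 / (1.486 × √0.0005099) = 965.5.
At y = 6.28 ft: A R^(2/3) = 455.4 — too small.
At y = 10.2 ft: A R^(2/3) = 1306 — too large.
At y = 8.9 ft: A R^(2/3) = 964.7 — ≈ 965.5.

y_n = 8.9 ft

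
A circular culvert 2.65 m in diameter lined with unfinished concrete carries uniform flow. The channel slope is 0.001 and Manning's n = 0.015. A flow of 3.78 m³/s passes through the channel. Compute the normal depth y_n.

y_n = 1.21 m

Manning's equation rearranged: A R^(2/3) = nQ / (1·√S) = 0.015 × 3.78 / (√0.001) = 1.793.
Trying y = 1.03 m: A R^(2/3) = 1.34 — low.
Trying y = 1.21 m: A R^(2/3) = 1.791 — ≈ 1.793.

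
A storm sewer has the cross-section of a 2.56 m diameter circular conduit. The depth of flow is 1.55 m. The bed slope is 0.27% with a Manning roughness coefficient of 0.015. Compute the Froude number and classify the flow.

For a circular section of diameter D = 2.56 m at depth y = 1.55 m, the central angle is θ = 2 arccos(1 − 2y/D) = 3.567 rad. Then A = (D²/8)(θ − sin θ) = 3.26 m² and P = Dθ/2 = 4.565 m.
Hydraulic radius R = A/P = 3.26/4.565 = 0.714 m.
V = (1/n) R^(2/3) √S = (1/0.015) × 0.714^(2/3) × √0.0027 = 2.767 m/s. Hydraulic depth D_h = A/T = 3.26/2.502 = 1.303 m.
Froude number Fr = V/√(g·D_h) = 2.767/√(9.81×1.303) = 0.774, which is less than 1, so the flow is subcritical.

subcritical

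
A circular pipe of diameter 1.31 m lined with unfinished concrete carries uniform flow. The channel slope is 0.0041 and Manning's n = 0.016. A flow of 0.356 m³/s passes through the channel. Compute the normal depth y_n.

y_n = 0.33 m

Manning's equation rearranged: A R^(2/3) = nQ / (1·√S) = 0.016 × 0.356 / (√0.0041) = 0.08896.
At y = 0.295 m: A R^(2/3) = 0.07122 — too small.
At y = 0.33 m: A R^(2/3) = 0.08905 — matches.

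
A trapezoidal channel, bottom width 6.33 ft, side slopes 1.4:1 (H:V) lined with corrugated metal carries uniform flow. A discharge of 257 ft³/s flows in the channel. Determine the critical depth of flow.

y_c = 2.97 ft

At critical depth, Q² T / (g A³) = 1, i.e. A³/T = Q²/g = 257²/32.2 = 2051.
Try y = 3.33 ft: A³/T = 3133 — high.
Try y = 2.48 ft: A³/T = 1082 — low.
Try y = 2.97 ft: A³/T = 2064 — matches.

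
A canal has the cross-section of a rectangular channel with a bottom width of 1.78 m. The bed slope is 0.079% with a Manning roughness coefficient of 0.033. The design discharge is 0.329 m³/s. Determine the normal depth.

y_n = 0.474 m

Manning's equation rearranged: A R^(2/3) = nQ / (1·√S) = 0.033 × 0.329 / (√0.00079) = 0.3863.
Trying y = 0.344 m: A R^(2/3) = 0.2418 — low.
Trying y = 0.474 m: A R^(2/3) = 0.3859 — ≈ 0.3863.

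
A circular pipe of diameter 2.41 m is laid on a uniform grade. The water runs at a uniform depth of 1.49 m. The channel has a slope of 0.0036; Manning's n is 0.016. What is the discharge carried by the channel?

For a circular section of diameter D = 2.41 m at depth y = 1.49 m, the central angle is θ = 2 arccos(1 − 2y/D) = 3.619 rad. Then A = (D²/8)(θ − sin θ) = 2.961 m² and P = Dθ/2 = 4.361 m.
Hydraulic radius R = A/P = 2.961/4.361 = 0.679 m.
Manning's equation: Q = (1/n) A R^(2/3) S^(1/2) = (1/0.016) × 2.961 × 0.679^(2/3) × 0.0036^(1/2) = 8.58 m³/s.

Q = 8.58 m³/s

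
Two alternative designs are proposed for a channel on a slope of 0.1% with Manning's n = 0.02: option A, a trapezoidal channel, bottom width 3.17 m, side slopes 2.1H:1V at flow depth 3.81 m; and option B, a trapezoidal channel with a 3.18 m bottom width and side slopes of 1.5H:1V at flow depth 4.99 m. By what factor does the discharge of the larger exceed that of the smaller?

Channel A: With bottom width b = 3.17 m and side slope z = 2.1: A = (b + zy)y = (3.17 + 2.1×3.81)×3.81 = 42.56 m²; P = b + 2y√(1+z²) = 3.17 + 2×3.81×2.326 = 20.89 m. Hydraulic radius R = A/P = 42.56/20.89 = 2.037 m. Q_A = (1/0.02)·42.56·2.037^(2/3)·√0.001 = 108.1 m³/s.
Channel B: With bottom width b = 3.18 m and side slope z = 1.5: A = (b + zy)y = (3.18 + 1.5×4.99)×4.99 = 53.22 m²; P = b + 2y√(1+z²) = 3.18 + 2×4.99×1.803 = 21.17 m. Hydraulic radius R = A/P = 53.22/21.17 = 2.514 m. Q_B = (1/0.02)·53.22·2.514^(2/3)·√0.001 = 155.6 m³/s.
The larger discharge is 155.6 m³/s and the smaller is 108.1 m³/s; the ratio is 1.44.

1.44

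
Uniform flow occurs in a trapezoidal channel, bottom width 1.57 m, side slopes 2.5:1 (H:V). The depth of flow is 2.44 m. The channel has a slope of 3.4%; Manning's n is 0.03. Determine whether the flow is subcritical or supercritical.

With bottom width b = 1.57 m and side slope z = 2.5: A = (b + zy)y = (1.57 + 2.5×2.44)×2.44 = 18.71 m²; P = b + 2y√(1+z²) = 1.57 + 2×2.44×2.693 = 14.71 m.
Hydraulic radius R = A/P = 18.71/14.71 = 1.272 m.
V = (1/n) R^(2/3) √S = (1/0.03) × 1.272^(2/3) × √0.034 = 7.217 m/s. Hydraulic depth D_h = A/T = 18.71/13.77 = 1.359 m.
Froude number Fr = V/√(g·D_h) = 7.217/√(9.81×1.359) = 1.98, which is greater than 1, so the flow is supercritical.

supercritical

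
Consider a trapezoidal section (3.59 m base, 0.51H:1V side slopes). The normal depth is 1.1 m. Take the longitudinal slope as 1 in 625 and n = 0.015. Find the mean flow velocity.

With bottom width b = 3.59 m and side slope z = 0.51: A = (b + zy)y = (3.59 + 0.51×1.1)×1.1 = 4.566 m²; P = b + 2y√(1+z²) = 3.59 + 2×1.1×1.123 = 6.06 m.
Hydraulic radius R = A/P = 4.566/6.06 = 0.7535 m.
From Manning's equation, V = (1/n) R^(2/3) S^(1/2) = (1/0.015) × 0.7535^(2/3) × 0.0016^(1/2) = 2.21 m/s.

V = 2.21 m/s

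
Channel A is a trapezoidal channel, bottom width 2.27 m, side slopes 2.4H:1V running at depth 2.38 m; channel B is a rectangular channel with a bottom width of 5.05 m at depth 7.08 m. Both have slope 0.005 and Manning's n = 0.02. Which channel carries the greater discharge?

channel B

Channel A: With bottom width b = 2.27 m and side slope z = 2.4: A = (b + zy)y = (2.27 + 2.4×2.38)×2.38 = 19 m²; P = b + 2y√(1+z²) = 2.27 + 2×2.38×2.6 = 14.65 m. Hydraulic radius R = A/P = 19/14.65 = 1.297 m. Q_A = (1/0.02)·19·1.297^(2/3)·√0.005 = 79.88 m³/s.
Channel B: Flow area A = b·y = 5.05 × 7.08 = 35.75 m². Wetted perimeter P = b + 2y = 5.05 + 2×7.08 = 19.21 m. Hydraulic radius R = A/P = 35.75/19.21 = 1.861 m. Q_B = (1/0.02)·35.75·1.861^(2/3)·√0.005 = 191.3 m³/s.
Q_A = 79.88 m³/s vs Q_B = 191.3 m³/s, so channel B carries more.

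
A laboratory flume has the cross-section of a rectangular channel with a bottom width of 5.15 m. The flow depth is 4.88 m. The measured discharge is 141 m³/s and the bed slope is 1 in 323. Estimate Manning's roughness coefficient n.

Flow area A = b·y = 5.15 × 4.88 = 25.13 m². Wetted perimeter P = b + 2y = 5.15 + 2×4.88 = 14.91 m.
Hydraulic radius R = A/P = 25.13/14.91 = 1.686 m.
Rearranging Manning's equation: n = (1/Q) A R^(2/3) S^(1/2) = (1/141) × 25.13 × 1.686^(2/3) × √0.003096 = 0.014.

n = 0.014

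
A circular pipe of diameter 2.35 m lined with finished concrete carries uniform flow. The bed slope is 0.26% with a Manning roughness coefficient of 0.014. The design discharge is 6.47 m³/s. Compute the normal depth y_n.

Manning's equation rearranged: A R^(2/3) = nQ / (1·√S) = 0.014 × 6.47 / (√0.0026) = 1.776.
Try y = 1.01 m: A R^(2/3) = 1.168 — low.
Try y = 1.29 m: A R^(2/3) = 1.776 — ≈ 1.776.

y_n = 1.29 m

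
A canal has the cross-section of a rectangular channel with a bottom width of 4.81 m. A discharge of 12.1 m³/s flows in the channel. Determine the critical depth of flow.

For a rectangular channel, critical depth y_c = (q²/g)^(1/3) where q = Q/b = 12.1/4.81 = 2.516 m²/s.
So y_c = (2.516²/9.81)^(1/3) = 0.864 m.

y_c = 0.864 m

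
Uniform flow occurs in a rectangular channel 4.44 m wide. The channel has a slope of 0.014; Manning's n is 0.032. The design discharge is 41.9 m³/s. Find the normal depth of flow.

Manning's equation rearranged: A R^(2/3) = nQ / (1·√S) = 0.032 × 41.9 / (√0.014) = 11.33.
At y = 2.59 m: A R^(2/3) = 12.95 — high.
At y = 1.84 m: A R^(2/3) = 8.203 — low.
At y = 2.34 m: A R^(2/3) = 11.33 — ≈ 11.33.

y_n = 2.34 m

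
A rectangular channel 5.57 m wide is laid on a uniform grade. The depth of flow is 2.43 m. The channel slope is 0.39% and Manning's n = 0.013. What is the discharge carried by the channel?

Flow area A = b·y = 5.57 × 2.43 = 13.54 m². Wetted perimeter P = b + 2y = 5.57 + 2×2.43 = 10.43 m.
Hydraulic radius R = A/P = 13.54/10.43 = 1.298 m.
Manning's equation: Q = (1/n) A R^(2/3) S^(1/2) = (1/0.013) × 13.54 × 1.298^(2/3) × 0.0039^(1/2) = 77.4 m³/s.

Q = 77.4 m³/s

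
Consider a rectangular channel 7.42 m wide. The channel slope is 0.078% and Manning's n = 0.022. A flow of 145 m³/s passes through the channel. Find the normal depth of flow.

Manning's equation rearranged: A R^(2/3) = nQ / (1·√S) = 0.022 × 145 / (√0.00078) = 114.2.
Try y = 10.5 m: A R^(2/3) = 152.6 — too large.
Try y = 5.72 m: A R^(2/3) = 72.89 — too small.
Try y = 8.23 m: A R^(2/3) = 114.2 — matches.

y_n = 8.23 m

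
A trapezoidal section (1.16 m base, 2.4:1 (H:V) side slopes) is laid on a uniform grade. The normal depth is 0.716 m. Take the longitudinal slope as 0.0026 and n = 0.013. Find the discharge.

With bottom width b = 1.16 m and side slope z = 2.4: A = (b + zy)y = (1.16 + 2.4×0.716)×0.716 = 2.061 m²; P = b + 2y√(1+z²) = 1.16 + 2×0.716×2.6 = 4.883 m.
Hydraulic radius R = A/P = 2.061/4.883 = 0.422 m.
Manning's equation: Q = (1/n) A R^(2/3) S^(1/2) = (1/0.013) × 2.061 × 0.422^(2/3) × 0.0026^(1/2) = 4.55 m³/s.

Q = 4.55 m³/s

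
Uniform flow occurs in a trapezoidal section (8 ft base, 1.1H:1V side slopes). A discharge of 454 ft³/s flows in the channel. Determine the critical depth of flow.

At critical depth, Q² T / (g A³) = 1, i.e. A³/T = Q²/g = 454²/32.2 = 6401.
At y = 4.33 ft: A³/T = 9630 — over.
At y = 3.86 ft: A³/T = 6404 — matches.

y_c = 3.86 ft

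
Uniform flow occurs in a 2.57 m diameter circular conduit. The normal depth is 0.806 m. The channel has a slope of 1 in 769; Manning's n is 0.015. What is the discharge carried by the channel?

For a circular section of diameter D = 2.57 m at depth y = 0.806 m, the central angle is θ = 2 arccos(1 − 2y/D) = 2.378 rad. Then A = (D²/8)(θ − sin θ) = 1.392 m² and P = Dθ/2 = 3.055 m.
Hydraulic radius R = A/P = 1.392/3.055 = 0.4556 m.
Manning's equation: Q = (1/n) A R^(2/3) S^(1/2) = (1/0.015) × 1.392 × 0.4556^(2/3) × 0.0013^(1/2) = 1.98 m³/s.

Q = 1.98 m³/s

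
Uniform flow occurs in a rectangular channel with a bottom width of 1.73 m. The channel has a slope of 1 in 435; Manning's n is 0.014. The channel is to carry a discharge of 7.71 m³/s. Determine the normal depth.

Manning's equation rearranged: A R^(2/3) = nQ / (1·√S) = 0.014 × 7.71 / (√0.002299) = 2.251.
Try y = 1.53 m: A R^(2/3) = 1.782 — too small.
Try y = 2.25 m: A R^(2/3) = 2.845 — too large.
Try y = 1.85 m: A R^(2/3) = 2.25 — close enough.

y_n = 1.85 m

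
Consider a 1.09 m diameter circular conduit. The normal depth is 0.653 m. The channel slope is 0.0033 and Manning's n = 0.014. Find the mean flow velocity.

V = 1.85 m/s

For a circular section of diameter D = 1.09 m at depth y = 0.653 m, the central angle is θ = 2 arccos(1 − 2y/D) = 3.541 rad. Then A = (D²/8)(θ − sin θ) = 0.5835 m² and P = Dθ/2 = 1.93 m.
Hydraulic radius R = A/P = 0.5835/1.93 = 0.3024 m.
From Manning's equation, V = (1/n) R^(2/3) S^(1/2) = (1/0.014) × 0.3024^(2/3) × 0.0033^(1/2) = 1.85 m/s.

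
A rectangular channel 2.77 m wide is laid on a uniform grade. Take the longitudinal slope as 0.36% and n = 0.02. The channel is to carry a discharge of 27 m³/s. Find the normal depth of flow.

Manning's equation rearranged: A R^(2/3) = nQ / (1·√S) = 0.02 × 27 / (√0.0036) = 9.
At y = 2.74 m: A R^(2/3) = 7.179 — short.
At y = 4.04 m: A R^(2/3) = 11.42 — over.
At y = 3.3 m: A R^(2/3) = 8.991 — matches.

y_n = 3.3 m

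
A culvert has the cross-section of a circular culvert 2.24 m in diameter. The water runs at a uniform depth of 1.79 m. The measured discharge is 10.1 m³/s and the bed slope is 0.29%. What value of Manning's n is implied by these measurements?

n = 0.0139

For a circular section of diameter D = 2.24 m at depth y = 1.79 m, the central angle is θ = 2 arccos(1 − 2y/D) = 4.424 rad. Then A = (D²/8)(θ − sin θ) = 3.376 m² and P = Dθ/2 = 4.955 m.
Hydraulic radius R = A/P = 3.376/4.955 = 0.6814 m.
Rearranging Manning's equation: n = (1/Q) A R^(2/3) S^(1/2) = (1/10.1) × 3.376 × 0.6814^(2/3) × √0.0029 = 0.0139.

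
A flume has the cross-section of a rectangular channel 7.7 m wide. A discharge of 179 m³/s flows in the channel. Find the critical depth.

y_c = 3.8 m

For a rectangular channel, critical depth y_c = (q²/g)^(1/3) where q = Q/b = 179/7.7 = 23.25 m²/s.
So y_c = (23.25²/9.81)^(1/3) = 3.8 m.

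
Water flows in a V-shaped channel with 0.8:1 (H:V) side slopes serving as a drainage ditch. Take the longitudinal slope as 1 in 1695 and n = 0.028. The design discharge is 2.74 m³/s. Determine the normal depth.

y_n = 2.24 m

Manning's equation rearranged: A R^(2/3) = nQ / (1·√S) = 0.028 × 2.74 / (√0.00059) = 3.159.
Try y = 2.68 m: A R^(2/3) = 5.104 — high.
Try y = 1.86 m: A R^(2/3) = 1.927 — low.
Try y = 2.24 m: A R^(2/3) = 3.164 — close enough.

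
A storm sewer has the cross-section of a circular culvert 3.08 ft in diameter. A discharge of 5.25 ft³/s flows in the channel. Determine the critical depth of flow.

y_c = 0.712 ft

At critical depth, Q² T / (g A³) = 1, i.e. A³/T = Q²/g = 5.25²/32.2 = 0.856.
At y = 0.865 ft: A³/T = 1.822 — high.
At y = 0.712 ft: A³/T = 0.8536 — matches.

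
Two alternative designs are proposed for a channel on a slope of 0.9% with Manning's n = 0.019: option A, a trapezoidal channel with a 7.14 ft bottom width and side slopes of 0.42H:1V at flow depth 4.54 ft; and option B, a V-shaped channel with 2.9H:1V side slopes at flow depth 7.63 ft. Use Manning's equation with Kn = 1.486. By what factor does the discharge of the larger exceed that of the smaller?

Channel A: With bottom width b = 7.14 ft and side slope z = 0.42: A = (b + zy)y = (7.14 + 0.42×4.54)×4.54 = 41.07 ft²; P = b + 2y√(1+z²) = 7.14 + 2×4.54×1.085 = 16.99 ft. Hydraulic radius R = A/P = 41.07/16.99 = 2.418 ft. Q_A = (1.486/0.019)·41.07·2.418^(2/3)·√0.009 = 549 ft³/s.
Channel B: For a triangular section with side slope z = 2.9: A = zy² = 2.9×7.63² = 168.8 ft²; P = 2y√(1+z²) = 2×7.63×3.068 = 46.81 ft. Hydraulic radius R = A/P = 168.8/46.81 = 3.607 ft. Q_B = (1.486/0.019)·168.8·3.607^(2/3)·√0.009 = 2946 ft³/s.
The larger discharge is 2946 ft³/s and the smaller is 549 ft³/s; the ratio is 5.37.

5.37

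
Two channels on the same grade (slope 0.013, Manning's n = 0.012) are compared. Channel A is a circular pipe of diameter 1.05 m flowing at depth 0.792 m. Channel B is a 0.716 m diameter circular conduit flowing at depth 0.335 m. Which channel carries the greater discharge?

Channel A: For a circular section of diameter D = 1.05 m at depth y = 0.792 m, the central angle is θ = 2 arccos(1 − 2y/D) = 4.209 rad. Then A = (D²/8)(θ − sin θ) = 0.7007 m² and P = Dθ/2 = 2.21 m. Hydraulic radius R = A/P = 0.7007/2.21 = 0.3171 m. Q_A = (1/0.012)·0.7007·0.3171^(2/3)·√0.013 = 3.096 m³/s.
Channel B: For a circular section of diameter D = 0.716 m at depth y = 0.335 m, the central angle is θ = 2 arccos(1 − 2y/D) = 3.013 rad. Then A = (D²/8)(θ − sin θ) = 0.1849 m² and P = Dθ/2 = 1.079 m. Hydraulic radius R = A/P = 0.1849/1.079 = 0.1714 m. Q_B = (1/0.012)·0.1849·0.1714^(2/3)·√0.013 = 0.5419 m³/s.
Q_A = 3.096 m³/s vs Q_B = 0.5419 m³/s, so channel A carries more.

channel A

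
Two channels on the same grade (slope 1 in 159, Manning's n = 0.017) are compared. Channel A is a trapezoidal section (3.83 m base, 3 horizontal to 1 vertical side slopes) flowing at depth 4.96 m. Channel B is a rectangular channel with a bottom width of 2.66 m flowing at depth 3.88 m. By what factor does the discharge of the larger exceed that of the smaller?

17.3

Channel A: With bottom width b = 3.83 m and side slope z = 3: A = (b + zy)y = (3.83 + 3×4.96)×4.96 = 92.8 m²; P = b + 2y√(1+z²) = 3.83 + 2×4.96×3.162 = 35.2 m. Hydraulic radius R = A/P = 92.8/35.2 = 2.636 m. Q_A = (1/0.017)·92.8·2.636^(2/3)·√0.006289 = 826.2 m³/s.
Channel B: Flow area A = b·y = 2.66 × 3.88 = 10.32 m². Wetted perimeter P = b + 2y = 2.66 + 2×3.88 = 10.42 m. Hydraulic radius R = A/P = 10.32/10.42 = 0.9905 m. Q_B = (1/0.017)·10.32·0.9905^(2/3)·√0.006289 = 47.84 m³/s.
The larger discharge is 826.2 m³/s and the smaller is 47.84 m³/s; the ratio is 17.3.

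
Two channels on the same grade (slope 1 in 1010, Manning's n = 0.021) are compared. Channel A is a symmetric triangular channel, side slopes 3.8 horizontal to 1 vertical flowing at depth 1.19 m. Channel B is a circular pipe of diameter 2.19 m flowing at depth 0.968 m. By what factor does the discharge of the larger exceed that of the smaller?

3.66

Channel A: For a triangular section with side slope z = 3.8: A = zy² = 3.8×1.19² = 5.381 m²; P = 2y√(1+z²) = 2×1.19×3.929 = 9.352 m. Hydraulic radius R = A/P = 5.381/9.352 = 0.5754 m. Q_A = (1/0.021)·5.381·0.5754^(2/3)·√0.0009901 = 5.578 m³/s.
Channel B: For a circular section of diameter D = 2.19 m at depth y = 0.968 m, the central angle is θ = 2 arccos(1 − 2y/D) = 2.909 rad. Then A = (D²/8)(θ − sin θ) = 1.606 m² and P = Dθ/2 = 3.185 m. Hydraulic radius R = A/P = 1.606/3.185 = 0.5041 m. Q_B = (1/0.021)·1.606·0.5041^(2/3)·√0.0009901 = 1.524 m³/s.
The larger discharge is 5.578 m³/s and the smaller is 1.524 m³/s; the ratio is 3.66.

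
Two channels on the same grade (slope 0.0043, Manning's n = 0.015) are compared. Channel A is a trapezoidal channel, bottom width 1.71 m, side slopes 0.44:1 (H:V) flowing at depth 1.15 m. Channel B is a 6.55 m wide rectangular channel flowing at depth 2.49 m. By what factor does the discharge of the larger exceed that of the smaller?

Channel A: With bottom width b = 1.71 m and side slope z = 0.44: A = (b + zy)y = (1.71 + 0.44×1.15)×1.15 = 2.548 m²; P = b + 2y√(1+z²) = 1.71 + 2×1.15×1.093 = 4.223 m. Hydraulic radius R = A/P = 2.548/4.223 = 0.6035 m. Q_A = (1/0.015)·2.548·0.6035^(2/3)·√0.0043 = 7.956 m³/s.
Channel B: Flow area A = b·y = 6.55 × 2.49 = 16.31 m². Wetted perimeter P = b + 2y = 6.55 + 2×2.49 = 11.53 m. Hydraulic radius R = A/P = 16.31/11.53 = 1.415 m. Q_B = (1/0.015)·16.31·1.415^(2/3)·√0.0043 = 89.84 m³/s.
The larger discharge is 89.84 m³/s and the smaller is 7.956 m³/s; the ratio is 11.3.

11.3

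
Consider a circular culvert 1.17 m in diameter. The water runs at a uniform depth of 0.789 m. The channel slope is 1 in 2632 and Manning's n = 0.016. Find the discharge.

For a circular section of diameter D = 1.17 m at depth y = 0.789 m, the central angle is θ = 2 arccos(1 − 2y/D) = 3.854 rad. Then A = (D²/8)(θ − sin θ) = 0.7713 m² and P = Dθ/2 = 2.255 m.
Hydraulic radius R = A/P = 0.7713/2.255 = 0.3421 m.
Manning's equation: Q = (1/n) A R^(2/3) S^(1/2) = (1/0.016) × 0.7713 × 0.3421^(2/3) × 0.0003799^(1/2) = 0.46 m³/s.

Q = 0.46 m³/s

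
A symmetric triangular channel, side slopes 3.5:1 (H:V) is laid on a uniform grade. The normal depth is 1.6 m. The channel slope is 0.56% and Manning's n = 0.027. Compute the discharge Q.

For a triangular section with side slope z = 3.5: A = zy² = 3.5×1.6² = 8.96 m²; P = 2y√(1+z²) = 2×1.6×3.64 = 11.65 m.
Hydraulic radius R = A/P = 8.96/11.65 = 0.7692 m.
Manning's equation: Q = (1/n) A R^(2/3) S^(1/2) = (1/0.027) × 8.96 × 0.7692^(2/3) × 0.0056^(1/2) = 20.8 m³/s.

Q = 20.8 m³/s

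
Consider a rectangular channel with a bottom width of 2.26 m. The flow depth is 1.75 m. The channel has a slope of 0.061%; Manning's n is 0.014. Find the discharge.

Flow area A = b·y = 2.26 × 1.75 = 3.955 m². Wetted perimeter P = b + 2y = 2.26 + 2×1.75 = 5.76 m.
Hydraulic radius R = A/P = 3.955/5.76 = 0.6866 m.
Manning's equation: Q = (1/n) A R^(2/3) S^(1/2) = (1/0.014) × 3.955 × 0.6866^(2/3) × 0.00061^(1/2) = 5.43 m³/s.

Q = 5.43 m³/s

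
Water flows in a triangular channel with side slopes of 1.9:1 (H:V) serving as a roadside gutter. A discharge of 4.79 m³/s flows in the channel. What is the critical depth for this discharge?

y_c = 1.05 m

At critical depth, Q² T / (g A³) = 1, i.e. A³/T = Q²/g = 4.79²/9.81 = 2.339.
At y = 0.777 m: A³/T = 0.5112 — low.
At y = 1.05 m: A³/T = 2.304 — matches.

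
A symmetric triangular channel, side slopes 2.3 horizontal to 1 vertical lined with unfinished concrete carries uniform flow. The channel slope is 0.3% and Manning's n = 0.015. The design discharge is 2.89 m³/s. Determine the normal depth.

Manning's equation rearranged: A R^(2/3) = nQ / (1·√S) = 0.015 × 2.89 / (√0.003) = 0.7915.
Trying y = 0.636 m: A R^(2/3) = 0.4091 — short.
Trying y = 0.954 m: A R^(2/3) = 1.206 — over.
Trying y = 0.815 m: A R^(2/3) = 0.7926 — ≈ 0.7915.

y_n = 0.815 m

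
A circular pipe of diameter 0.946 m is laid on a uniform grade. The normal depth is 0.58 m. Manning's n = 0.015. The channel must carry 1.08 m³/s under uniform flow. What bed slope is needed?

S = 0.00754

For a circular section of diameter D = 0.946 m at depth y = 0.58 m, the central angle is θ = 2 arccos(1 − 2y/D) = 3.598 rad. Then A = (D²/8)(θ − sin θ) = 0.4518 m² and P = Dθ/2 = 1.702 m.
Hydraulic radius R = A/P = 0.4518/1.702 = 0.2655 m.
From Manning's equation, S = [nQ / (1 A R^(2/3))]² = [0.015 × 1.08 / (1 × 0.4518 × 0.2655^(2/3))]² = 0.00754.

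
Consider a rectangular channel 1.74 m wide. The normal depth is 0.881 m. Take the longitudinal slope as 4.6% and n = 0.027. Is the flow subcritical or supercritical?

Flow area A = b·y = 1.74 × 0.881 = 1.533 m². Wetted perimeter P = b + 2y = 1.74 + 2×0.881 = 3.502 m.
Hydraulic radius R = A/P = 1.533/3.502 = 0.4377 m.
V = (1/n) R^(2/3) √S = (1/0.027) × 0.4377^(2/3) × √0.046 = 4.58 m/s. Hydraulic depth D_h = A/T = 1.533/1.74 = 0.881 m.
Froude number Fr = V/√(g·D_h) = 4.58/√(9.81×0.881) = 1.56, which is greater than 1, so the flow is supercritical.

supercritical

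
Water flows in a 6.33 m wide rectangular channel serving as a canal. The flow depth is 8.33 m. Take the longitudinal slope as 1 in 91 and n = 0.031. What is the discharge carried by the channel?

Q = 310 m³/s

Flow area A = b·y = 6.33 × 8.33 = 52.73 m². Wetted perimeter P = b + 2y = 6.33 + 2×8.33 = 22.99 m.
Hydraulic radius R = A/P = 52.73/22.99 = 2.294 m.
Manning's equation: Q = (1/n) A R^(2/3) S^(1/2) = (1/0.031) × 52.73 × 2.294^(2/3) × 0.01099^(1/2) = 310 m³/s.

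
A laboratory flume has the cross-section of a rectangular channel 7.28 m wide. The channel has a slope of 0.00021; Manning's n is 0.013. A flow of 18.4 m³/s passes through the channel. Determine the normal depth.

Manning's equation rearranged: A R^(2/3) = nQ / (1·√S) = 0.013 × 18.4 / (√0.00021) = 16.51.
At y = 1.63 m: A R^(2/3) = 12.84 — low.
At y = 2.33 m: A R^(2/3) = 21.44 — high.
At y = 1.94 m: A R^(2/3) = 16.52 — ≈ 16.51.

y_n = 1.94 m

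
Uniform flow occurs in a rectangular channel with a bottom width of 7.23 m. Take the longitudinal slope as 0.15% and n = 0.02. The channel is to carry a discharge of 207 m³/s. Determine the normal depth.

y_n = 8.04 m

Manning's equation rearranged: A R^(2/3) = nQ / (1·√S) = 0.02 × 207 / (√0.0015) = 106.9.
Trying y = 5.93 m: A R^(2/3) = 73.53 — low.
Trying y = 8.04 m: A R^(2/3) = 106.9 — matches.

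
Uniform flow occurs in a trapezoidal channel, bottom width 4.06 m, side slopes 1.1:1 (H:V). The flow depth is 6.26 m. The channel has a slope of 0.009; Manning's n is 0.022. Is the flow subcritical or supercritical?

supercritical

With bottom width b = 4.06 m and side slope z = 1.1: A = (b + zy)y = (4.06 + 1.1×6.26)×6.26 = 68.52 m²; P = b + 2y√(1+z²) = 4.06 + 2×6.26×1.487 = 22.67 m.
Hydraulic radius R = A/P = 68.52/22.67 = 3.022 m.
V = (1/n) R^(2/3) √S = (1/0.022) × 3.022^(2/3) × √0.009 = 9.014 m/s. Hydraulic depth D_h = A/T = 68.52/17.83 = 3.843 m.
Froude number Fr = V/√(g·D_h) = 9.014/√(9.81×3.843) = 1.47, which is greater than 1, so the flow is supercritical.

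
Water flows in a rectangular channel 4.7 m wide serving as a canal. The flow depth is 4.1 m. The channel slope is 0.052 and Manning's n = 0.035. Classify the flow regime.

Flow area A = b·y = 4.7 × 4.1 = 19.27 m². Wetted perimeter P = b + 2y = 4.7 + 2×4.1 = 12.9 m.
Hydraulic radius R = A/P = 19.27/12.9 = 1.494 m.
V = (1/n) R^(2/3) √S = (1/0.035) × 1.494^(2/3) × √0.052 = 8.514 m/s. Hydraulic depth D_h = A/T = 19.27/4.7 = 4.1 m.
Froude number Fr = V/√(g·D_h) = 8.514/√(9.81×4.1) = 1.34, which is greater than 1, so the flow is supercritical.

supercritical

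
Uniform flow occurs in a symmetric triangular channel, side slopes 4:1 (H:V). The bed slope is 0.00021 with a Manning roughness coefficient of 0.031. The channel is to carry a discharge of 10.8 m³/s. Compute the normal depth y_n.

Manning's equation rearranged: A R^(2/3) = nQ / (1·√S) = 0.031 × 10.8 / (√0.00021) = 23.1.
Try y = 2.76 m: A R^(2/3) = 37.01 — over.
Try y = 2.31 m: A R^(2/3) = 23.03 — matches.

y_n = 2.31 m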